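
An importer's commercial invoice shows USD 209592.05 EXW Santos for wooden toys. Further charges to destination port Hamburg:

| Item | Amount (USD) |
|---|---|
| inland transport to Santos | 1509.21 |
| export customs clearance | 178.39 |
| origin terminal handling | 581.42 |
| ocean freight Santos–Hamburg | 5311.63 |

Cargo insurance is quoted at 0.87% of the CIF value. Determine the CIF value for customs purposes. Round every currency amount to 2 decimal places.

Let C be the CIF value. C = EXW price + pre-shipment costs + freight + 0.87% × C
C − 0.87% × C = 209592.05 + 1509.21 + 178.39 + 581.42 + 5311.63
0.9913 × C = 217172.70
C = 217172.70 / 0.9913 = 219078.68
Insurance premium = 0.87% × 219078.68 = 1905.98

CIF value: USD 219078.68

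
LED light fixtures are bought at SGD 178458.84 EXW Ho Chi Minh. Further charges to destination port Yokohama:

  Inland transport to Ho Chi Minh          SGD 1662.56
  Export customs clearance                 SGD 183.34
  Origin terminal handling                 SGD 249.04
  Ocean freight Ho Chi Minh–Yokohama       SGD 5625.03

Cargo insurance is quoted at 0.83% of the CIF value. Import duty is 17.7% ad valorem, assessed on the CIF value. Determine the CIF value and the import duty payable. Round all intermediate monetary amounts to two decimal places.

CIF value: SGD 187737.03; import duty: SGD 33229.45

Let C be the CIF value. C = EXW price + pre-shipment costs + freight + 0.83% × C
C − 0.83% × C = 178458.84 + 1662.56 + 183.34 + 249.04 + 5625.03
0.9917 × C = 186178.81
C = 186178.81 / 0.9917 = 187737.03
Insurance premium = 0.83% × 187737.03 = 1558.22
Import duty = 187737.03 × 17.7% = 33229.45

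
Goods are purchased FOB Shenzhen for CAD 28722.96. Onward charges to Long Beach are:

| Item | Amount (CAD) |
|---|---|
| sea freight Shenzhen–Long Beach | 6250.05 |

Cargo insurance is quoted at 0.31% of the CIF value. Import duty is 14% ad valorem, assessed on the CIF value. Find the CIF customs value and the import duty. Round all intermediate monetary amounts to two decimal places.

Let C be the CIF value. C = FOB price + freight + 0.31% × C
C − 0.31% × C = 28722.96 + 6250.05
0.9969 × C = 34973.01
C = 34973.01 / 0.9969 = 35081.76
Insurance premium = 0.31% × 35081.76 = 108.75
Import duty = 35081.76 × 14% = 4911.45

CIF value: CAD 35081.76; import duty: CAD 4911.45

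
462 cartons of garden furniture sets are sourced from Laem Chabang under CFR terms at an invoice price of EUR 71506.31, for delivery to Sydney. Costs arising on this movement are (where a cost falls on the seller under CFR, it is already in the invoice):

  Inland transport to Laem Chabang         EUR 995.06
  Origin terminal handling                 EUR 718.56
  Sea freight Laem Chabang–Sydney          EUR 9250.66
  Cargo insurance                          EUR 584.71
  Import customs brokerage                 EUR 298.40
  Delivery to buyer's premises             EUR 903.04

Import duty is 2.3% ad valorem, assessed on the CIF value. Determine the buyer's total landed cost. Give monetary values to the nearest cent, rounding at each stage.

Total landed cost: EUR 74950.55

CFR: the seller pays costs through ocean freight to the destination port, but not insurance.
Already in the invoice (seller's account under CFR): inland to port, origin terminal, freight — exclude.
CIF value = CFR price + insurance = 71506.31 + 584.71 = 72091.02
Import duty = 72091.02 × 2.3% = 1658.09
Buyer bears: insurance 584.71 + brokerage 298.40 + delivery 903.04 + duty 1658.09 = 3444.24
Landed cost = invoice 71506.31 + 3444.24 = 74950.55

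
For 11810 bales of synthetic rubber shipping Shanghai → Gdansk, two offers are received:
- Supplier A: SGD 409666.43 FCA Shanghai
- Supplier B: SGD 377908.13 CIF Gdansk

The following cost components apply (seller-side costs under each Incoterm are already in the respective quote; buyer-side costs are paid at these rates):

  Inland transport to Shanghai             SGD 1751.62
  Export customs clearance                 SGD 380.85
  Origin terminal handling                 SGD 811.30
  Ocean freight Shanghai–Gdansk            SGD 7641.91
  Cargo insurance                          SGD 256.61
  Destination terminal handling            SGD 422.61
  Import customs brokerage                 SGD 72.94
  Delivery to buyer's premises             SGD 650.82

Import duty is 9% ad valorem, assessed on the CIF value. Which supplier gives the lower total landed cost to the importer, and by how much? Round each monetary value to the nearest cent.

Supplier B is cheaper by SGD 44110.25

Supplier A (FCA):
CIF value = FCA price + origin terminal + freight + insurance = 409666.43 + 811.30 + 7641.91 + 256.61 = 418376.25
Import duty = 418376.25 × 9% = 37653.86
Buyer bears (A): 811.30 + 7641.91 + 256.61 + 422.61 + 72.94 + 650.82 = 9856.19
Landed cost (A) = invoice 409666.43 + 9856.19 + duty 37653.86 = 457176.48
Supplier B (CIF):
The CIF price already equals the CIF value: 377908.13
Import duty = 377908.13 × 9% = 34011.73
Buyer bears (B): 422.61 + 72.94 + 650.82 = 1146.37
Landed cost (B) = invoice 377908.13 + 1146.37 + duty 34011.73 = 413066.23
Difference = |457176.48 − 413066.23| = 44110.25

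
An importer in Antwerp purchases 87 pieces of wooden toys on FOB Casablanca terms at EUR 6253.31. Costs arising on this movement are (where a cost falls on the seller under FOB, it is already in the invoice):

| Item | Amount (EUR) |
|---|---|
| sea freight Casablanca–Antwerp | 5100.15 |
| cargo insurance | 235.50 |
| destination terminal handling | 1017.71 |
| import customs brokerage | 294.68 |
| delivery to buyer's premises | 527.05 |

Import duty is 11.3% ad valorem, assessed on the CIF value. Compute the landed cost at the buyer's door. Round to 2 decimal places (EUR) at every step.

Total landed cost: EUR 14737.95

FOB: the seller bears costs until goods are on board at the origin port; the buyer bears freight, insurance and all costs thereafter.
CIF value = FOB price + freight + insurance = 6253.31 + 5100.15 + 235.50 = 11588.96
Import duty = 11588.96 × 11.3% = 1309.55
Buyer bears: freight 5100.15 + insurance 235.50 + destination terminal 1017.71 + brokerage 294.68 + delivery 527.05 + duty 1309.55 = 8484.64
Landed cost = invoice 6253.31 + 8484.64 = 14737.95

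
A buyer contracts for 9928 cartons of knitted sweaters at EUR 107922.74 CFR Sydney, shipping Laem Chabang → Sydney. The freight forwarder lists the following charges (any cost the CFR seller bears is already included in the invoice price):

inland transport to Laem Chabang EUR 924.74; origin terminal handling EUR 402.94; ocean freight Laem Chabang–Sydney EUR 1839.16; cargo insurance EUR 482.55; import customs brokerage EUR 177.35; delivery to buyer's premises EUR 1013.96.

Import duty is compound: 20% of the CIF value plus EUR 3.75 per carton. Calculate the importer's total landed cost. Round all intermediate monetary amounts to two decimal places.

CFR: the seller pays costs through ocean freight to the destination port, but not insurance.
Already in the invoice (seller's account under CFR): inland to port, origin terminal, freight — exclude.
CIF value = CFR price + insurance = 107922.74 + 482.55 = 108405.29
Ad valorem component: 108405.29 × 20% = 21681.06
Specific component: 9928 × 3.75 = 37230.00
Import duty = 21681.06 + 37230.00 = 58911.06
Buyer bears: insurance 482.55 + brokerage 177.35 + delivery 1013.96 + duty 58911.06 = 60584.92
Landed cost = invoice 107922.74 + 60584.92 = 168507.66

Total landed cost: EUR 168507.66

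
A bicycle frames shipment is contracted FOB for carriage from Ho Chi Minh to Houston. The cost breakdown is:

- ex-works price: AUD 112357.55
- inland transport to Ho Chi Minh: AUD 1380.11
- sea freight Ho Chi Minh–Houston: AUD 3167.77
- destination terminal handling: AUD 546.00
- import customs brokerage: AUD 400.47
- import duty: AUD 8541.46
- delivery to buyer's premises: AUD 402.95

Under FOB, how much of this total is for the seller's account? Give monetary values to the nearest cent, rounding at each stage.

FOB: the seller bears costs until goods are on board at the origin port; the buyer bears freight, insurance and all costs thereafter.
Seller's account: goods 112357.55 + inland to port 1380.11 = 113737.66
Buyer's account: freight 3167.77 + destination terminal 546.00 + brokerage 400.47 + duty 8541.46 + delivery 402.95 = 13058.65

Seller's account: AUD 113737.66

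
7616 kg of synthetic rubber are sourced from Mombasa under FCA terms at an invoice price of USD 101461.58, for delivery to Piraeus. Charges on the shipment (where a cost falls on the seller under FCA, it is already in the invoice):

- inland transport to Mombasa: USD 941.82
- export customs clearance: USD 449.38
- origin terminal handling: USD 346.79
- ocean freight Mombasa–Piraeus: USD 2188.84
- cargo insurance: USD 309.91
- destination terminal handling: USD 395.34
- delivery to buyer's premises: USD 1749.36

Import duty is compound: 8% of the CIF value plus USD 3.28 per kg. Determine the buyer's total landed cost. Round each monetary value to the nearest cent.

Total landed cost: USD 139776.87

FCA: the seller delivers export-cleared goods to the carrier; the buyer bears costs from that point.
Already in the invoice (seller's account under FCA): inland to port, export clearance — exclude.
CIF value = FCA price + origin terminal + freight + insurance = 101461.58 + 346.79 + 2188.84 + 309.91 = 104307.12
Ad valorem component: 104307.12 × 8% = 8344.57
Specific component: 7616 × 3.28 = 24980.48
Import duty = 8344.57 + 24980.48 = 33325.05
Buyer bears: origin terminal 346.79 + freight 2188.84 + insurance 309.91 + destination terminal 395.34 + delivery 1749.36 + duty 33325.05 = 38315.29
Landed cost = invoice 101461.58 + 38315.29 = 139776.87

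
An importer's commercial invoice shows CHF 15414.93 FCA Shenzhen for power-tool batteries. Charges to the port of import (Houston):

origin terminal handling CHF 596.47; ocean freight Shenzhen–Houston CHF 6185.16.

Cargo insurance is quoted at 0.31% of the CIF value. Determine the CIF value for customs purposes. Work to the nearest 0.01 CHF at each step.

Let C be the CIF value. C = FCA price + pre-shipment costs + freight + 0.31% × C
C − 0.31% × C = 15414.93 + 596.47 + 6185.16
0.9969 × C = 22196.56
C = 22196.56 / 0.9969 = 22265.58
Insurance premium = 0.31% × 22265.58 = 69.02

CIF value: CHF 22265.58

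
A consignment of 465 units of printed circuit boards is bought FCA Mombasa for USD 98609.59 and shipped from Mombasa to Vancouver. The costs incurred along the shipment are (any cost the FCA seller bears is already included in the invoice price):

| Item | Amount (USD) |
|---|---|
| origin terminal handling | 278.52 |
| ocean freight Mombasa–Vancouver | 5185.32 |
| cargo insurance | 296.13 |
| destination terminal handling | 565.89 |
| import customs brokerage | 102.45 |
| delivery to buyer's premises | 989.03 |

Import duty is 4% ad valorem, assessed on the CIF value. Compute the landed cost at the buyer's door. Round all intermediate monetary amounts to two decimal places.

FCA: the seller delivers export-cleared goods to the carrier; the buyer bears costs from that point.
CIF value = FCA price + origin terminal + freight + insurance = 98609.59 + 278.52 + 5185.32 + 296.13 = 104369.56
Import duty = 104369.56 × 4% = 4174.78
Buyer bears: origin terminal 278.52 + freight 5185.32 + insurance 296.13 + destination terminal 565.89 + brokerage 102.45 + delivery 989.03 + duty 4174.78 = 11592.12
Landed cost = invoice 98609.59 + 11592.12 = 110201.71

Total landed cost: USD 110201.71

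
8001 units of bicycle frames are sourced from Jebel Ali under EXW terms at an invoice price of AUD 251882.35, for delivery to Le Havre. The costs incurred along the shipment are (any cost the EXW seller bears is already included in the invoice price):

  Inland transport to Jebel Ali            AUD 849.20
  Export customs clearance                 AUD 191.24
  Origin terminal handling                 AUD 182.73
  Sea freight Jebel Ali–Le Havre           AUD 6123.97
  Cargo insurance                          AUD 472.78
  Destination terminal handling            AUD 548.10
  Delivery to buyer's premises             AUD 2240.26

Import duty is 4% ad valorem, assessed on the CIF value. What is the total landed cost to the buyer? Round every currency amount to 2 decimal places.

Total landed cost: AUD 272878.72

EXW: the seller makes goods available at their premises; the buyer bears all onward costs.
CIF value = EXW price + inland to port + export clearance + origin terminal + freight + insurance = 251882.35 + 849.20 + 191.24 + 182.73 + 6123.97 + 472.78 = 259702.27
Import duty = 259702.27 × 4% = 10388.09
Buyer bears: inland to port 849.20 + export clearance 191.24 + origin terminal 182.73 + freight 6123.97 + insurance 472.78 + destination terminal 548.10 + delivery 2240.26 + duty 10388.09 = 20996.37
Landed cost = invoice 251882.35 + 20996.37 = 272878.72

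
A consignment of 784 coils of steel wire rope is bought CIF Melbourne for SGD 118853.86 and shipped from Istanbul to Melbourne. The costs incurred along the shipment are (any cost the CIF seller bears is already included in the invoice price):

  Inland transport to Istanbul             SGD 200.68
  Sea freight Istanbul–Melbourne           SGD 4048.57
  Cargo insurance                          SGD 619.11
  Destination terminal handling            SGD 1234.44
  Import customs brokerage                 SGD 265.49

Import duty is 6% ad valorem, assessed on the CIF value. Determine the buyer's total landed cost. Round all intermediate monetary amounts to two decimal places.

Total landed cost: SGD 127485.02

CIF: the seller pays costs through ocean freight and marine insurance to the destination port.
Already in the invoice (seller's account under CIF): inland to port, freight, insurance — exclude.
The CIF price already equals the CIF value: 118853.86
Import duty = 118853.86 × 6% = 7131.23
Buyer bears: destination terminal 1234.44 + brokerage 265.49 + duty 7131.23 = 8631.16
Landed cost = invoice 118853.86 + 8631.16 = 127485.02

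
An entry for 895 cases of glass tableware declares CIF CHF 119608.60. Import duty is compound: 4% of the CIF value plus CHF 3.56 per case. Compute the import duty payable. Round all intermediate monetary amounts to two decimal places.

Import duty: CHF 7970.54

Ad valorem component: 119608.60 × 4% = 4784.34
Specific component: 895 × 3.56 = 3186.20
Import duty = 4784.34 + 3186.20 = 7970.54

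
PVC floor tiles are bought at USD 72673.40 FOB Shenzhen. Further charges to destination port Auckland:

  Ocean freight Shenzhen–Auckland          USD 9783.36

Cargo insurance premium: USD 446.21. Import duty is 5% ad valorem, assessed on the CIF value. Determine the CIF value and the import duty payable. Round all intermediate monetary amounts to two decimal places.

CIF = FOB price + freight + insurance
CIF = 72673.40 + 9783.36 + 446.21 = 82902.97
Import duty = 82902.97 × 5% = 4145.15

CIF value: USD 82902.97; import duty: USD 4145.15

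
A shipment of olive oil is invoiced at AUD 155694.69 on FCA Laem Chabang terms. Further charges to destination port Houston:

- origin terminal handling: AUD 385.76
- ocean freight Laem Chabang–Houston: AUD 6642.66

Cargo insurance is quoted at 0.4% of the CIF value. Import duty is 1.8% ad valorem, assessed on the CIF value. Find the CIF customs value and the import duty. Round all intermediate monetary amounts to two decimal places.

Let C be the CIF value. C = FCA price + pre-shipment costs + freight + 0.4% × C
C − 0.4% × C = 155694.69 + 385.76 + 6642.66
0.996 × C = 162723.11
C = 162723.11 / 0.996 = 163376.62
Insurance premium = 0.4% × 163376.62 = 653.51
Import duty = 163376.62 × 1.8% = 2940.78

CIF value: AUD 163376.62; import duty: AUD 2940.78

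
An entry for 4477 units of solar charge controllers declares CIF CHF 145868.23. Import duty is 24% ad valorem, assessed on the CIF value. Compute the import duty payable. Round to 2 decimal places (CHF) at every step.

Import duty = 145868.23 × 24% = 35008.38

Import duty: CHF 35008.38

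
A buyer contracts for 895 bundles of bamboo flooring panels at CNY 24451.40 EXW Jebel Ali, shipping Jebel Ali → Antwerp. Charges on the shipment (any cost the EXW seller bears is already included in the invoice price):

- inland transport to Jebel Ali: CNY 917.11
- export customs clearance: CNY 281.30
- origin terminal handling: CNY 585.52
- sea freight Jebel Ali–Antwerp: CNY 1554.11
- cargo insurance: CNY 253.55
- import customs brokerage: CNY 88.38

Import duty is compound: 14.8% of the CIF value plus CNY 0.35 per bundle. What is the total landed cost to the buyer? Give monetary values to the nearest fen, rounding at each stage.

Total landed cost: CNY 32594.98

EXW: the seller makes goods available at their premises; the buyer bears all onward costs.
CIF value = EXW price + inland to port + export clearance + origin terminal + freight + insurance = 24451.40 + 917.11 + 281.30 + 585.52 + 1554.11 + 253.55 = 28042.99
Ad valorem component: 28042.99 × 14.8% = 4150.36
Specific component: 895 × 0.35 = 313.25
Import duty = 4150.36 + 313.25 = 4463.61
Buyer bears: inland to port 917.11 + export clearance 281.30 + origin terminal 585.52 + freight 1554.11 + insurance 253.55 + brokerage 88.38 + duty 4463.61 = 8143.58
Landed cost = invoice 24451.40 + 8143.58 = 32594.98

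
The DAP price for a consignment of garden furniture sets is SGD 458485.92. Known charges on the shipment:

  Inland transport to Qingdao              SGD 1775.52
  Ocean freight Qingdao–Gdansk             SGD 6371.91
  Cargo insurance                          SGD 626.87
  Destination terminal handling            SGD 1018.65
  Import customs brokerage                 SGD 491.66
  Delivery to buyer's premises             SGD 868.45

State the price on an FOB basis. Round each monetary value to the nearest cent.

FOB price: SGD 449600.04

Not relevant to the conversion: inland to port — on the seller under both DAP and FOB; already in the DAP price and stays in the FOB price. brokerage — on the buyer under both terms; not part of either seller's price.
From DAP to FOB, the seller no longer bears: freight, insurance, destination terminal, delivery.
FOB price = 458485.92 − 6371.91 − 626.87 − 1018.65 − 868.45 = 449600.04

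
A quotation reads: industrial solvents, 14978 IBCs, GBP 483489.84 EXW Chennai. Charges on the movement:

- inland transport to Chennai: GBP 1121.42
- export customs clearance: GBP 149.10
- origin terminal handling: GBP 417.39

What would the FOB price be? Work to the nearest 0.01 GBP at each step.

FOB price: GBP 485177.75

From EXW to FOB, the seller additionally bears: inland to port, export clearance, origin terminal.
FOB price = 483489.84 + 1121.42 + 149.10 + 417.39 = 485177.75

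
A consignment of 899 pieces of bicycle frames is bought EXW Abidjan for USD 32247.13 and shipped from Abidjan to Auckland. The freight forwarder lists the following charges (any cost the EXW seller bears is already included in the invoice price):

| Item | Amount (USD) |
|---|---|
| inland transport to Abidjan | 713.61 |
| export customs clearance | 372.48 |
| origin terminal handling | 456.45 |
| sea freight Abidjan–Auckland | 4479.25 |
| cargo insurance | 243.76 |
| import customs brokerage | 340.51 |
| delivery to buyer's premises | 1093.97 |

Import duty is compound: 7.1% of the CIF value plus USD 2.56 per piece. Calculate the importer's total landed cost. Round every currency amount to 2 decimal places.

EXW: the seller makes goods available at their premises; the buyer bears all onward costs.
CIF value = EXW price + inland to port + export clearance + origin terminal + freight + insurance = 32247.13 + 713.61 + 372.48 + 456.45 + 4479.25 + 243.76 = 38512.68
Ad valorem component: 38512.68 × 7.1% = 2734.40
Specific component: 899 × 2.56 = 2301.44
Import duty = 2734.40 + 2301.44 = 5035.84
Buyer bears: inland to port 713.61 + export clearance 372.48 + origin terminal 456.45 + freight 4479.25 + insurance 243.76 + brokerage 340.51 + delivery 1093.97 + duty 5035.84 = 12735.87
Landed cost = invoice 32247.13 + 12735.87 = 44983.00

Total landed cost: USD 44983.00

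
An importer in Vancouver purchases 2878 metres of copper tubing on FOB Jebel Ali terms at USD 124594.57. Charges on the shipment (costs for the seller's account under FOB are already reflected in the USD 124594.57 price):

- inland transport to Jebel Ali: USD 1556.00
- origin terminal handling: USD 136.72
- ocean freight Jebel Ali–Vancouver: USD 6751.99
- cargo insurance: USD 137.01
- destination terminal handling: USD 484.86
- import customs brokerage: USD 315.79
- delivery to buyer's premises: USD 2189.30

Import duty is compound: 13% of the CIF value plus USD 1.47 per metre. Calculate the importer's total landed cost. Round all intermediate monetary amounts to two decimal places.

Total landed cost: USD 155797.04

FOB: the seller bears costs until goods are on board at the origin port; the buyer bears freight, insurance and all costs thereafter.
Already in the invoice (seller's account under FOB): inland to port, origin terminal — exclude.
CIF value = FOB price + freight + insurance = 124594.57 + 6751.99 + 137.01 = 131483.57
Ad valorem component: 131483.57 × 13% = 17092.86
Specific component: 2878 × 1.47 = 4230.66
Import duty = 17092.86 + 4230.66 = 21323.52
Buyer bears: freight 6751.99 + insurance 137.01 + destination terminal 484.86 + brokerage 315.79 + delivery 2189.30 + duty 21323.52 = 31202.47
Landed cost = invoice 124594.57 + 31202.47 = 155797.04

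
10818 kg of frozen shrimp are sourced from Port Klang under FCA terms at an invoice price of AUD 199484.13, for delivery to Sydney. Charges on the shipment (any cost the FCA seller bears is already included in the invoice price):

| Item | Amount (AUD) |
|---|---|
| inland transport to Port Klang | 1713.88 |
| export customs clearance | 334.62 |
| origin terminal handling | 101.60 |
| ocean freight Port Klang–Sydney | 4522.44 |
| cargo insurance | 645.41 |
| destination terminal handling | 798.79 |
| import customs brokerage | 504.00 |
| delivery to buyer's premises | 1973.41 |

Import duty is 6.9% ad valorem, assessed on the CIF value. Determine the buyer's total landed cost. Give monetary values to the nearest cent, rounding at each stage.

FCA: the seller delivers export-cleared goods to the carrier; the buyer bears costs from that point.
Already in the invoice (seller's account under FCA): inland to port, export clearance — exclude.
CIF value = FCA price + origin terminal + freight + insurance = 199484.13 + 101.60 + 4522.44 + 645.41 = 204753.58
Import duty = 204753.58 × 6.9% = 14128.00
Buyer bears: origin terminal 101.60 + freight 4522.44 + insurance 645.41 + destination terminal 798.79 + brokerage 504.00 + delivery 1973.41 + duty 14128.00 = 22673.65
Landed cost = invoice 199484.13 + 22673.65 = 222157.78

Total landed cost: AUD 222157.78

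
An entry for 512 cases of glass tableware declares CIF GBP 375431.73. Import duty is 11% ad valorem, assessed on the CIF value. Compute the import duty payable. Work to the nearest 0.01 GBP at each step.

Import duty: GBP 41297.49

Import duty = 375431.73 × 11% = 41297.49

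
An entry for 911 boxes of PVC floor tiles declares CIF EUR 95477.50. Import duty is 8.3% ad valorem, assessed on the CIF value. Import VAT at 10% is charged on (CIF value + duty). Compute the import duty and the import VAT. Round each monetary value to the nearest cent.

Import duty = 95477.50 × 8.3% = 7924.63
VAT base = CIF + duty = 95477.50 + 7924.63 = 103402.13
Import VAT = 103402.13 × 10% = 10340.21

Import duty: EUR 7924.63; import VAT: EUR 10340.21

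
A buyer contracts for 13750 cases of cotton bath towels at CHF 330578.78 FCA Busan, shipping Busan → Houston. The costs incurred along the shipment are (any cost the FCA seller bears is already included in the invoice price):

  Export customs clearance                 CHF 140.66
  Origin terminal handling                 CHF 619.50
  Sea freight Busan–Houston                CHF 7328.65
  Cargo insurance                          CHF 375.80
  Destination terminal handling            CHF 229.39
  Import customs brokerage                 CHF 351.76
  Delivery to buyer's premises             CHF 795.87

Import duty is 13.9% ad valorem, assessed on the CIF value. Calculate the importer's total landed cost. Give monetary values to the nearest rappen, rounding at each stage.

Total landed cost: CHF 387387.23

FCA: the seller delivers export-cleared goods to the carrier; the buyer bears costs from that point.
Already in the invoice (seller's account under FCA): export clearance — exclude.
CIF value = FCA price + origin terminal + freight + insurance = 330578.78 + 619.50 + 7328.65 + 375.80 = 338902.73
Import duty = 338902.73 × 13.9% = 47107.48
Buyer bears: origin terminal 619.50 + freight 7328.65 + insurance 375.80 + destination terminal 229.39 + brokerage 351.76 + delivery 795.87 + duty 47107.48 = 56808.45
Landed cost = invoice 330578.78 + 56808.45 = 387387.23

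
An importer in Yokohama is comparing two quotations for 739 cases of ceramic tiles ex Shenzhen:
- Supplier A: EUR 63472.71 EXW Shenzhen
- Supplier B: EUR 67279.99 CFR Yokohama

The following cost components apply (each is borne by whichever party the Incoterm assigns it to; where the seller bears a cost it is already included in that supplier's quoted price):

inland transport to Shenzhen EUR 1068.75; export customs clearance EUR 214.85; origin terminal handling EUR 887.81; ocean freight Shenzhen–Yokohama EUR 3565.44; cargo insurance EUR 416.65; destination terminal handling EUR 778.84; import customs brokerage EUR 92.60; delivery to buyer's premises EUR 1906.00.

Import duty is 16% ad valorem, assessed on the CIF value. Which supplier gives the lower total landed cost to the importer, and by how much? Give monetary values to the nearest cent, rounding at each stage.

Supplier B is cheaper by EUR 2238.30

Supplier A (EXW):
CIF value = EXW price + inland to port + export clearance + origin terminal + freight + insurance = 63472.71 + 1068.75 + 214.85 + 887.81 + 3565.44 + 416.65 = 69626.21
Import duty = 69626.21 × 16% = 11140.19
Buyer bears (A): 1068.75 + 214.85 + 887.81 + 3565.44 + 416.65 + 778.84 + 92.60 + 1906.00 = 8930.94
Landed cost (A) = invoice 63472.71 + 8930.94 + duty 11140.19 = 83543.84
Supplier B (CFR):
CIF value = CFR price + insurance = 67279.99 + 416.65 = 67696.64
Import duty = 67696.64 × 16% = 10831.46
Buyer bears (B): 416.65 + 778.84 + 92.60 + 1906.00 = 3194.09
Landed cost (B) = invoice 67279.99 + 3194.09 + duty 10831.46 = 81305.54
Difference = |83543.84 − 81305.54| = 2238.30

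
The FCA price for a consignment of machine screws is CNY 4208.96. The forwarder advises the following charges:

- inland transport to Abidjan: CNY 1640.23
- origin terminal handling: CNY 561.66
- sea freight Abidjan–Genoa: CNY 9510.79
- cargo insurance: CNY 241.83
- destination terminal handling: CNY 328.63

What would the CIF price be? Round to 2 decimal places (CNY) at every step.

CIF price: CNY 14523.24

Not relevant to the conversion: inland to port — on the seller under both FCA and CIF; already in the FCA price and stays in the CIF price. destination terminal — on the buyer under both terms; not part of either seller's price.
From FCA to CIF, the seller additionally bears: origin terminal, freight, insurance.
CIF price = 4208.96 + 561.66 + 9510.79 + 241.83 = 14523.24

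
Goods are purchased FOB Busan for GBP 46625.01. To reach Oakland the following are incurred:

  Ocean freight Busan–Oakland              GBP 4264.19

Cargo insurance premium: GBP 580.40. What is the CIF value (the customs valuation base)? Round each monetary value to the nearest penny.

CIF value: GBP 51469.60

CIF = FOB price + freight + insurance
CIF = 46625.01 + 4264.19 + 580.40 = 51469.60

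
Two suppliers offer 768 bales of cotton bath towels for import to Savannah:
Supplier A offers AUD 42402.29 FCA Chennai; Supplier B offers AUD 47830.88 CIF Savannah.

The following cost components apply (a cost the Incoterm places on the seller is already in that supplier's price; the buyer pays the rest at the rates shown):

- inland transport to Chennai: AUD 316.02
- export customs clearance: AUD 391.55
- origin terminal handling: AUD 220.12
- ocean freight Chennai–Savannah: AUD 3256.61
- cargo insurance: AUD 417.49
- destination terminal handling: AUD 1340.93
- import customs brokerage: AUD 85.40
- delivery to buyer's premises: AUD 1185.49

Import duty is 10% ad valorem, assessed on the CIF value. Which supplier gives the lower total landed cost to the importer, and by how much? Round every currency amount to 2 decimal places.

Supplier A (FCA):
CIF value = FCA price + origin terminal + freight + insurance = 42402.29 + 220.12 + 3256.61 + 417.49 = 46296.51
Import duty = 46296.51 × 10% = 4629.65
Buyer bears (A): 220.12 + 3256.61 + 417.49 + 1340.93 + 85.40 + 1185.49 = 6506.04
Landed cost (A) = invoice 42402.29 + 6506.04 + duty 4629.65 = 53537.98
Supplier B (CIF):
The CIF price already equals the CIF value: 47830.88
Import duty = 47830.88 × 10% = 4783.09
Buyer bears (B): 1340.93 + 85.40 + 1185.49 = 2611.82
Landed cost (B) = invoice 47830.88 + 2611.82 + duty 4783.09 = 55225.79
Difference = |53537.98 − 55225.79| = 1687.81

Supplier A is cheaper by AUD 1687.81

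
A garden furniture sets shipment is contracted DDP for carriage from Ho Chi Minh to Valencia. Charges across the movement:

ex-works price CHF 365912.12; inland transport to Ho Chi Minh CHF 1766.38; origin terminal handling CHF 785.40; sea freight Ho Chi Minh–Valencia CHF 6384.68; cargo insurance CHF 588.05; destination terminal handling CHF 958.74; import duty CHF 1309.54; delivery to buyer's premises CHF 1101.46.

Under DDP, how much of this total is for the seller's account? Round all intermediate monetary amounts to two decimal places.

DDP: the seller bears all costs including import duty.
Seller's account: goods 365912.12 + inland to port 1766.38 + origin terminal 785.40 + freight 6384.68 + insurance 588.05 + destination terminal 958.74 + duty 1309.54 + delivery 1101.46 = 378806.37
Buyer's account: 0.00

Seller's account: CHF 378806.37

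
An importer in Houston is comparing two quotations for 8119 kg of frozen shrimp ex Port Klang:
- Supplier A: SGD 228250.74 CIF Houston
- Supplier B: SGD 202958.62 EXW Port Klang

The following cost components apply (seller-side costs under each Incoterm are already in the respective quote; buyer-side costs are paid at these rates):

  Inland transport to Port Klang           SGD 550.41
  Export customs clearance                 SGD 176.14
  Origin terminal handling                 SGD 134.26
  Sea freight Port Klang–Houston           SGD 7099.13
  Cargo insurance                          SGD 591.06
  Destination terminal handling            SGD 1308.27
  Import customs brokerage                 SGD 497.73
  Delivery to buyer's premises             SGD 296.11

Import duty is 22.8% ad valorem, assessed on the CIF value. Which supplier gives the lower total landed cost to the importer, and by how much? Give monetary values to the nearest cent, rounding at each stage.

Supplier B is cheaper by SGD 20558.10

Supplier A (CIF):
The CIF price already equals the CIF value: 228250.74
Import duty = 228250.74 × 22.8% = 52041.17
Buyer bears (A): 1308.27 + 497.73 + 296.11 = 2102.11
Landed cost (A) = invoice 228250.74 + 2102.11 + duty 52041.17 = 282394.02
Supplier B (EXW):
CIF value = EXW price + inland to port + export clearance + origin terminal + freight + insurance = 202958.62 + 550.41 + 176.14 + 134.26 + 7099.13 + 591.06 = 211509.62
Import duty = 211509.62 × 22.8% = 48224.19
Buyer bears (B): 550.41 + 176.14 + 134.26 + 7099.13 + 591.06 + 1308.27 + 497.73 + 296.11 = 10653.11
Landed cost (B) = invoice 202958.62 + 10653.11 + duty 48224.19 = 261835.92
Difference = |282394.02 − 261835.92| = 20558.10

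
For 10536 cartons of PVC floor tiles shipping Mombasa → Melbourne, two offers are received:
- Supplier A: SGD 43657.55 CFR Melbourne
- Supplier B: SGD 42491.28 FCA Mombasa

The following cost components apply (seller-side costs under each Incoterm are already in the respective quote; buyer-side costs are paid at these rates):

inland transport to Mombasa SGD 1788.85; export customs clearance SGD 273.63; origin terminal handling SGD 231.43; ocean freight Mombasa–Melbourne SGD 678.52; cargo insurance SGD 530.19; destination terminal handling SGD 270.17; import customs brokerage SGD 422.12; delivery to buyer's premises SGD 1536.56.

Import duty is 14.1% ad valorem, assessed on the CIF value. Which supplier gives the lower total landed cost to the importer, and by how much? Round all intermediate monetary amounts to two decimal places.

Supplier A (CFR):
CIF value = CFR price + insurance = 43657.55 + 530.19 = 44187.74
Import duty = 44187.74 × 14.1% = 6230.47
Buyer bears (A): 530.19 + 270.17 + 422.12 + 1536.56 = 2759.04
Landed cost (A) = invoice 43657.55 + 2759.04 + duty 6230.47 = 52647.06
Supplier B (FCA):
CIF value = FCA price + origin terminal + freight + insurance = 42491.28 + 231.43 + 678.52 + 530.19 = 43931.42
Import duty = 43931.42 × 14.1% = 6194.33
Buyer bears (B): 231.43 + 678.52 + 530.19 + 270.17 + 422.12 + 1536.56 = 3668.99
Landed cost (B) = invoice 42491.28 + 3668.99 + duty 6194.33 = 52354.60
Difference = |52647.06 − 52354.60| = 292.46

Supplier B is cheaper by SGD 292.46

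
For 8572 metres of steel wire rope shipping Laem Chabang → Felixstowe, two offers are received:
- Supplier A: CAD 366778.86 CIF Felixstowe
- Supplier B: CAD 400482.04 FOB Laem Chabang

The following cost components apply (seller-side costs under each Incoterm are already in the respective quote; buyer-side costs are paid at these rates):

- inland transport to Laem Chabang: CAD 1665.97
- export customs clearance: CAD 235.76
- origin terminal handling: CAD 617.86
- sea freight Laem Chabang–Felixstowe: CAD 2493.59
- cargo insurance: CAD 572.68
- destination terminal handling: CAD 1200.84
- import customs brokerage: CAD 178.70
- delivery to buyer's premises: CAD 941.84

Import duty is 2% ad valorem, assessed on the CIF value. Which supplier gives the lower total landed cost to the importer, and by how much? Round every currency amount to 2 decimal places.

Supplier A is cheaper by CAD 37504.84

Supplier A (CIF):
The CIF price already equals the CIF value: 366778.86
Import duty = 366778.86 × 2% = 7335.58
Buyer bears (A): 1200.84 + 178.70 + 941.84 = 2321.38
Landed cost (A) = invoice 366778.86 + 2321.38 + duty 7335.58 = 376435.82
Supplier B (FOB):
CIF value = FOB price + freight + insurance = 400482.04 + 2493.59 + 572.68 = 403548.31
Import duty = 403548.31 × 2% = 8070.97
Buyer bears (B): 2493.59 + 572.68 + 1200.84 + 178.70 + 941.84 = 5387.65
Landed cost (B) = invoice 400482.04 + 5387.65 + duty 8070.97 = 413940.66
Difference = |376435.82 − 413940.66| = 37504.84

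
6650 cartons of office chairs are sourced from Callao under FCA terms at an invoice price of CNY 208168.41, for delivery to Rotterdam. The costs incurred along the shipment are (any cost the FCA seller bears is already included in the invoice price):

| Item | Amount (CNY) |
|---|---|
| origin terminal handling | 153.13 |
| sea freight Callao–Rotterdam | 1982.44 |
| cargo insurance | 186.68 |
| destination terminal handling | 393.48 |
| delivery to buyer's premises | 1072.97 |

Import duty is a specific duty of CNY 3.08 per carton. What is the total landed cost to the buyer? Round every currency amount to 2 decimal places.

FCA: the seller delivers export-cleared goods to the carrier; the buyer bears costs from that point.
CIF value = FCA price + origin terminal + freight + insurance = 208168.41 + 153.13 + 1982.44 + 186.68 = 210490.66
Import duty = 6650 × 3.08 = 20482.00
Buyer bears: origin terminal 153.13 + freight 1982.44 + insurance 186.68 + destination terminal 393.48 + delivery 1072.97 + duty 20482.00 = 24270.70
Landed cost = invoice 208168.41 + 24270.70 = 232439.11

Total landed cost: CNY 232439.11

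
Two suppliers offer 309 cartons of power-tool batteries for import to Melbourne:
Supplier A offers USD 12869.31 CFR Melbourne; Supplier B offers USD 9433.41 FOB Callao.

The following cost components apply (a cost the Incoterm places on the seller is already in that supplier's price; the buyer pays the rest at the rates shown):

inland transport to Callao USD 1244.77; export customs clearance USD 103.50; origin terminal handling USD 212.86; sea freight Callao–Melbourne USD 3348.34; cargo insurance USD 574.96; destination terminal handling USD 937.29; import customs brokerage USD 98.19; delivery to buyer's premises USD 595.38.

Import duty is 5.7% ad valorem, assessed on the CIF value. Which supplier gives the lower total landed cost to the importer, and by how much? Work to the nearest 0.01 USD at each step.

Supplier B is cheaper by USD 92.55

Supplier A (CFR):
CIF value = CFR price + insurance = 12869.31 + 574.96 = 13444.27
Import duty = 13444.27 × 5.7% = 766.32
Buyer bears (A): 574.96 + 937.29 + 98.19 + 595.38 = 2205.82
Landed cost (A) = invoice 12869.31 + 2205.82 + duty 766.32 = 15841.45
Supplier B (FOB):
CIF value = FOB price + freight + insurance = 9433.41 + 3348.34 + 574.96 = 13356.71
Import duty = 13356.71 × 5.7% = 761.33
Buyer bears (B): 3348.34 + 574.96 + 937.29 + 98.19 + 595.38 = 5554.16
Landed cost (B) = invoice 9433.41 + 5554.16 + duty 761.33 = 15748.90
Difference = |15841.45 − 15748.90| = 92.55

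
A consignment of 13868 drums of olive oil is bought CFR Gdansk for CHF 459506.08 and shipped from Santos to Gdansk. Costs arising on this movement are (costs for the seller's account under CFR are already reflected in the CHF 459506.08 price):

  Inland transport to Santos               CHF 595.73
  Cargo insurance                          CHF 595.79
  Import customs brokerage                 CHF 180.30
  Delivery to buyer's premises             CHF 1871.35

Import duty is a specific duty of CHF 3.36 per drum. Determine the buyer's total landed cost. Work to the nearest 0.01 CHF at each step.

Total landed cost: CHF 508750.00

CFR: the seller pays costs through ocean freight to the destination port, but not insurance.
Already in the invoice (seller's account under CFR): inland to port — exclude.
CIF value = CFR price + insurance = 459506.08 + 595.79 = 460101.87
Import duty = 13868 × 3.36 = 46596.48
Buyer bears: insurance 595.79 + brokerage 180.30 + delivery 1871.35 + duty 46596.48 = 49243.92
Landed cost = invoice 459506.08 + 49243.92 = 508750.00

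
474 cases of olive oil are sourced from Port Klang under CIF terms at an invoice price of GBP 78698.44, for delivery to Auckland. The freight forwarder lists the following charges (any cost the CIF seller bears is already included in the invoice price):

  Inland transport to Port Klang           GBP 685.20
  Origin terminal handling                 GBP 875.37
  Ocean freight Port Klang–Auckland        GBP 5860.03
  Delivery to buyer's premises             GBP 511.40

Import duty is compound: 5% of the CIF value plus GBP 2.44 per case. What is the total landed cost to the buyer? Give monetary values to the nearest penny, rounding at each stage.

Total landed cost: GBP 84301.32

CIF: the seller pays costs through ocean freight and marine insurance to the destination port.
Already in the invoice (seller's account under CIF): inland to port, origin terminal, freight — exclude.
The CIF price already equals the CIF value: 78698.44
Ad valorem component: 78698.44 × 5% = 3934.92
Specific component: 474 × 2.44 = 1156.56
Import duty = 3934.92 + 1156.56 = 5091.48
Buyer bears: delivery 511.40 + duty 5091.48 = 5602.88
Landed cost = invoice 78698.44 + 5602.88 = 84301.32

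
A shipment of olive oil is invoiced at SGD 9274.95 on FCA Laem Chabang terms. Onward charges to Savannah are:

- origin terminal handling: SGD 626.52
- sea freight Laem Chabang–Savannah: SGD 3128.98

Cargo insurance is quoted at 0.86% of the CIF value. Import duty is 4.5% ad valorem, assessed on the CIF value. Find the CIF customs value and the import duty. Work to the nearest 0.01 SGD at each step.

Let C be the CIF value. C = FCA price + pre-shipment costs + freight + 0.86% × C
C − 0.86% × C = 9274.95 + 626.52 + 3128.98
0.9914 × C = 13030.45
C = 13030.45 / 0.9914 = 13143.48
Insurance premium = 0.86% × 13143.48 = 113.03
Import duty = 13143.48 × 4.5% = 591.46

CIF value: SGD 13143.48; import duty: SGD 591.46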